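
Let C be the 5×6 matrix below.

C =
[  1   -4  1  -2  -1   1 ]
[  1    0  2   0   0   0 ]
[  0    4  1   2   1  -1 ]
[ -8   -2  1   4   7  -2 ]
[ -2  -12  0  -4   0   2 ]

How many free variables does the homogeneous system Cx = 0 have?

Row reduce to echelon form.
R2 ← R2 − R1: [0, 4, 1, 2, 1, -1]
R4 ← R4 + (8)·R1: [0, -34, 9, -12, -1, 6]
R5 ← R5 + (2)·R1: [0, -20, 2, -8, -2, 4]
R3 ← R3 − R2: [0, 0, 0, 0, 0, 0]
R4 ← R4 + (17/2)·R2: [0, 0, 35/2, 5, 15/2, -5/2]
R5 ← R5 + (5)·R2: [0, 0, 7, 2, 3, -1]
Swap R3 ↔ R4
R5 ← R5 − (2/5)·R3: [0, 0, 0, 0, 0, 0]
3 nonzero rows, so rank(C) = 3.
C has 6 columns; by rank–nullity, nullity = 6 − 3 = 3.

3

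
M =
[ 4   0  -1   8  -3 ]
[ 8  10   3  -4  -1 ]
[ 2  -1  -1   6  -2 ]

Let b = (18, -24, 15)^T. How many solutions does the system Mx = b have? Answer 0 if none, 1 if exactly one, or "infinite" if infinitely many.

Row reduce the augmented matrix [M | b].
R2 ← R2 − (2)·R1: [0, 10, 5, -20, 5, -60]
R3 ← R3 − (1/2)·R1: [0, -1, -1/2, 2, -1/2, 6]
R3 ← R3 + (1/10)·R2: [0, 0, 0, 0, 0, 0]
The echelon form has 2 nonzero rows, and every pivot lies in the first 5 columns, so rank(M) = rank([M|b]) = 2.
The system is consistent.
rank = 2 < 5 unknowns, so there are infinitely many solutions.

infinite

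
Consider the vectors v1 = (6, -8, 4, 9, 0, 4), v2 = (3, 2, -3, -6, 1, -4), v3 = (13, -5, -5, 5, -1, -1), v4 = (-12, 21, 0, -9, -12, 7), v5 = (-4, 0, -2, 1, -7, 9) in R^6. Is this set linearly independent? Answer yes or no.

Form the matrix with these vectors as rows and row reduce.
R2 ← R2 − (1/2)·R1: [0, 6, -5, -21/2, 1, -6]
R3 ← R3 − (13/6)·R1: [0, 37/3, -41/3, -29/2, -1, -29/3]
R4 ← R4 + (2)·R1: [0, 5, 8, 9, -12, 15]
R5 ← R5 + (2/3)·R1: [0, -16/3, 2/3, 7, -7, 35/3]
R3 ← R3 − (37/18)·R2: [0, 0, -61/18, 85/12, -55/18, 8/3]
R4 ← R4 − (5/6)·R2: [0, 0, 73/6, 71/4, -77/6, 20]
R5 ← R5 + (8/9)·R2: [0, 0, -34/9, -7/3, -55/9, 19/3]
R4 ← R4 + (219/61)·R3: [0, 0, 0, 2634/61, -1452/61, 1804/61]
R5 ← R5 − (68/61)·R3: [0, 0, 0, -624/61, -165/61, 205/61]
R5 ← R5 + (104/439)·R4: [0, 0, 0, 0, -3663/439, 4551/439]
5 nonzero rows, so the 5 vectors span a space of dimension 5.
Since 5 = 5, the vectors are linearly independent.

yes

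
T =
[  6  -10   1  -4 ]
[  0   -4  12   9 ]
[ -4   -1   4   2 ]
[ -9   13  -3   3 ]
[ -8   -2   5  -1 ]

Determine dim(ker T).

Row reduce to echelon form.
R3 ← R3 + (2/3)·R1: [0, -23/3, 14/3, -2/3]
R4 ← R4 + (3/2)·R1: [0, -2, -3/2, -3]
R5 ← R5 + (4/3)·R1: [0, -46/3, 19/3, -19/3]
R3 ← R3 − (23/12)·R2: [0, 0, -55/3, -215/12]
R4 ← R4 − (1/2)·R2: [0, 0, -15/2, -15/2]
R5 ← R5 − (23/6)·R2: [0, 0, -119/3, -245/6]
R4 ← R4 − (9/22)·R3: [0, 0, 0, -15/88]
R5 ← R5 − (119/55)·R3: [0, 0, 0, -91/44]
R5 ← R5 − (182/15)·R4: [0, 0, 0, 0]
4 nonzero rows, so rank(T) = 4.
T has 4 columns; by rank–nullity, nullity = 4 − 4 = 0.

0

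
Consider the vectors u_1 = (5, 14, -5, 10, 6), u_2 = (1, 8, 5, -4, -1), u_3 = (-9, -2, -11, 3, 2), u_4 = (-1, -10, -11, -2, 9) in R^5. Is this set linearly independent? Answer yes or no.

yes

Form the matrix with these vectors as rows and row reduce.
R2 ← R2 − (1/5)·R1: [0, 26/5, 6, -6, -11/5]
R3 ← R3 + (9/5)·R1: [0, 116/5, -20, 21, 64/5]
R4 ← R4 + (1/5)·R1: [0, -36/5, -12, 0, 51/5]
R3 ← R3 − (58/13)·R2: [0, 0, -608/13, 621/13, 294/13]
R4 ← R4 + (18/13)·R2: [0, 0, -48/13, -108/13, 93/13]
R4 ← R4 − (3/38)·R3: [0, 0, 0, -459/38, 102/19]
4 nonzero rows, so the 4 vectors span a space of dimension 4.
Since 4 = 4, the vectors are linearly independent.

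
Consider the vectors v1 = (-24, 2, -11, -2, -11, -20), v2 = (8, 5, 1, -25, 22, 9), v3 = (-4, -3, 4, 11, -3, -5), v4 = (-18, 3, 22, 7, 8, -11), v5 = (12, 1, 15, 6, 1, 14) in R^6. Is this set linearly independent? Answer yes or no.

Form the matrix with these vectors as rows and row reduce.
R2 ← R2 + (1/3)·R1: [0, 17/3, -8/3, -77/3, 55/3, 7/3]
R3 ← R3 − (1/6)·R1: [0, -10/3, 35/6, 34/3, -7/6, -5/3]
R4 ← R4 − (3/4)·R1: [0, 3/2, 121/4, 17/2, 65/4, 4]
R5 ← R5 + (1/2)·R1: [0, 2, 19/2, 5, -9/2, 4]
R3 ← R3 + (10/17)·R2: [0, 0, 145/34, -64/17, 327/34, -5/17]
R4 ← R4 − (9/34)·R2: [0, 0, 2105/68, 260/17, 775/68, 115/34]
R5 ← R5 − (6/17)·R2: [0, 0, 355/34, 239/17, -373/34, 54/17]
R4 ← R4 − (421/58)·R3: [0, 0, 0, 1236/29, -1694/29, 160/29]
R5 ← R5 − (71/29)·R3: [0, 0, 0, 675/29, -1001/29, 113/29]
R5 ← R5 − (225/412)·R4: [0, 0, 0, 0, -539/206, 91/103]
5 nonzero rows, so the 5 vectors span a space of dimension 5.
Since 5 = 5, the vectors are linearly independent.

yes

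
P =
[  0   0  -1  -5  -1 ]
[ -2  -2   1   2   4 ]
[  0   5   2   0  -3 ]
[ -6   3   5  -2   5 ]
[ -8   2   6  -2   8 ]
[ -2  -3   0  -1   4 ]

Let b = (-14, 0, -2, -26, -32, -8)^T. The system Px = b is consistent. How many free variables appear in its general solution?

Row reduce the augmented matrix [P | b].
Swap R1 ↔ R2
R4 ← R4 − (3)·R1: [0, 9, 2, -8, -7, -26]
R5 ← R5 − (4)·R1: [0, 10, 2, -10, -8, -32]
R6 ← R6 − R1: [0, -1, -1, -3, 0, -8]
Swap R2 ↔ R3
R4 ← R4 − (9/5)·R2: [0, 0, -8/5, -8, -8/5, -112/5]
R5 ← R5 − (2)·R2: [0, 0, -2, -10, -2, -28]
R6 ← R6 + (1/5)·R2: [0, 0, -3/5, -3, -3/5, -42/5]
R4 ← R4 − (8/5)·R3: [0, 0, 0, 0, 0, 0]
R5 ← R5 − (2)·R3: [0, 0, 0, 0, 0, 0]
R6 ← R6 − (3/5)·R3: [0, 0, 0, 0, 0, 0]
The echelon form has 3 nonzero rows, and every pivot lies in the first 5 columns, so rank(P) = rank([P|b]) = 3.
The system is consistent.
Free variables = (unknowns) − (rank) = 5 − 3 = 2.

2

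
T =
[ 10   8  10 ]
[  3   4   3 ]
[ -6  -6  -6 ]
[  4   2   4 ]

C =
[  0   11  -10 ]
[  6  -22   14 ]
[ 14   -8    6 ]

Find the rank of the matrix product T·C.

First compute TC:
[[188, -146,  72],
 [ 66, -79,  44],
 [-120, 114, -60],
 [ 68, -32,  12]]
Now row reduce the product.
R2 ← R2 − (33/94)·R1: [0, -1304/47, 880/47]
R3 ← R3 + (30/47)·R1: [0, 978/47, -660/47]
R4 ← R4 − (17/47)·R1: [0, 978/47, -660/47]
R3 ← R3 + (3/4)·R2: [0, 0, 0]
R4 ← R4 + (3/4)·R2: [0, 0, 0]
2 nonzero rows, so rank(TC) = 2.

2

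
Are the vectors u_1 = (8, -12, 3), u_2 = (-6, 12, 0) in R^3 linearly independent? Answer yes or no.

yes

Form the matrix with these vectors as rows and row reduce.
R2 ← R2 + (3/4)·R1: [0, 3, 9/4]
2 nonzero rows, so the 2 vectors span a space of dimension 2.
Since 2 = 2, the vectors are linearly independent.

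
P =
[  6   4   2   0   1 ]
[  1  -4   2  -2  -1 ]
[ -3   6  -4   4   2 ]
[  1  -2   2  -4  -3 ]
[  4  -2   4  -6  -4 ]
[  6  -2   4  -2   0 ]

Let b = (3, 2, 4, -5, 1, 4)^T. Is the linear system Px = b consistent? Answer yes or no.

Row reduce the augmented matrix [P | b].
R2 ← R2 − (1/6)·R1: [0, -14/3, 5/3, -2, -7/6, 3/2]
R3 ← R3 + (1/2)·R1: [0, 8, -3, 4, 5/2, 11/2]
R4 ← R4 − (1/6)·R1: [0, -8/3, 5/3, -4, -19/6, -11/2]
R5 ← R5 − (2/3)·R1: [0, -14/3, 8/3, -6, -14/3, -1]
R6 ← R6 − R1: [0, -6, 2, -2, -1, 1]
R3 ← R3 + (12/7)·R2: [0, 0, -1/7, 4/7, 1/2, 113/14]
R4 ← R4 − (4/7)·R2: [0, 0, 5/7, -20/7, -5/2, -89/14]
R5 ← R5 − R2: [0, 0, 1, -4, -7/2, -5/2]
R6 ← R6 − (9/7)·R2: [0, 0, -1/7, 4/7, 1/2, -13/14]
R4 ← R4 + (5)·R3: [0, 0, 0, 0, 0, 34]
R5 ← R5 + (7)·R3: [0, 0, 0, 0, 0, 54]
R6 ← R6 − R3: [0, 0, 0, 0, 0, -9]
R5 ← R5 − (27/17)·R4: [0, 0, 0, 0, 0, 0]
R6 ← R6 + (9/34)·R4: [0, 0, 0, 0, 0, 0]
The echelon form has 4 nonzero rows; the last pivot sits in the augmented column, so rank(P) = 3 but rank([P|b]) = 4.
Since the ranks differ, the system is inconsistent.

no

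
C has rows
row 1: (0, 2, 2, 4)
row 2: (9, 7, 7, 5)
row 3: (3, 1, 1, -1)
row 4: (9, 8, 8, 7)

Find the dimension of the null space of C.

Row reduce to echelon form.
Swap R1 ↔ R2
R3 ← R3 − (1/3)·R1: [0, -4/3, -4/3, -8/3]
R4 ← R4 − R1: [0, 1, 1, 2]
R3 ← R3 + (2/3)·R2: [0, 0, 0, 0]
R4 ← R4 − (1/2)·R2: [0, 0, 0, 0]
2 nonzero rows, so rank(C) = 2.
C has 4 columns; by rank–nullity, nullity = 4 − 2 = 2.

2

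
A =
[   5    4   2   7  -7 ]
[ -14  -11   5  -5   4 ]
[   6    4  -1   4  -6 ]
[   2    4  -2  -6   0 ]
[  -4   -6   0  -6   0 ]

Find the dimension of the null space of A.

Row reduce to echelon form.
R2 ← R2 + (14/5)·R1: [0, 1/5, 53/5, 73/5, -78/5]
R3 ← R3 − (6/5)·R1: [0, -4/5, -17/5, -22/5, 12/5]
R4 ← R4 − (2/5)·R1: [0, 12/5, -14/5, -44/5, 14/5]
R5 ← R5 + (4/5)·R1: [0, -14/5, 8/5, -2/5, -28/5]
R3 ← R3 + (4)·R2: [0, 0, 39, 54, -60]
R4 ← R4 − (12)·R2: [0, 0, -130, -184, 190]
R5 ← R5 + (14)·R2: [0, 0, 150, 204, -224]
R4 ← R4 + (10/3)·R3: [0, 0, 0, -4, -10]
R5 ← R5 − (50/13)·R3: [0, 0, 0, -48/13, 88/13]
R5 ← R5 − (12/13)·R4: [0, 0, 0, 0, 16]
5 nonzero rows, so rank(A) = 5.
A has 5 columns; by rank–nullity, nullity = 5 − 5 = 0.

0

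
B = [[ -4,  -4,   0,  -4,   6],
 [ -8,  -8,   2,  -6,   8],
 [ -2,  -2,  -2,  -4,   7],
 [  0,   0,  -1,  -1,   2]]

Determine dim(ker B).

Row reduce to echelon form.
R2 ← R2 − (2)·R1: [0, 0, 2, 2, -4]
R3 ← R3 − (1/2)·R1: [0, 0, -2, -2, 4]
R3 ← R3 + R2: [0, 0, 0, 0, 0]
R4 ← R4 + (1/2)·R2: [0, 0, 0, 0, 0]
2 nonzero rows, so rank(B) = 2.
B has 5 columns; by rank–nullity, nullity = 5 − 2 = 3.

3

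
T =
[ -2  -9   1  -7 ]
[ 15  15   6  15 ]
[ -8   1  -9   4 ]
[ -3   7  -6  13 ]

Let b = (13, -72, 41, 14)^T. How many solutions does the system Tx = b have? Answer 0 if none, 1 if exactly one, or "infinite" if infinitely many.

Row reduce the augmented matrix [T | b].
R2 ← R2 + (15/2)·R1: [0, -105/2, 27/2, -75/2, 51/2]
R3 ← R3 − (4)·R1: [0, 37, -13, 32, -11]
R4 ← R4 − (3/2)·R1: [0, 41/2, -15/2, 47/2, -11/2]
R3 ← R3 + (74/105)·R2: [0, 0, -122/35, 39/7, 244/35]
R4 ← R4 + (41/105)·R2: [0, 0, -78/35, 62/7, 156/35]
R4 ← R4 − (39/61)·R3: [0, 0, 0, 323/61, 0]
The echelon form has 4 nonzero rows, and every pivot lies in the first 4 columns, so rank(T) = rank([T|b]) = 4.
The system is consistent.
rank = 4 = number of unknowns, so the solution is unique.

1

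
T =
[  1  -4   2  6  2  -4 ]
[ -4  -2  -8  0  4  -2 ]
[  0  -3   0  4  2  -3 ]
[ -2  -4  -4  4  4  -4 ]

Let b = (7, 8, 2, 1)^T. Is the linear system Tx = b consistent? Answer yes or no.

Row reduce the augmented matrix [T | b].
R2 ← R2 + (4)·R1: [0, -18, 0, 24, 12, -18, 36]
R4 ← R4 + (2)·R1: [0, -12, 0, 16, 8, -12, 15]
R3 ← R3 − (1/6)·R2: [0, 0, 0, 0, 0, 0, -4]
R4 ← R4 − (2/3)·R2: [0, 0, 0, 0, 0, 0, -9]
R4 ← R4 − (9/4)·R3: [0, 0, 0, 0, 0, 0, 0]
The echelon form has 3 nonzero rows; the last pivot sits in the augmented column, so rank(T) = 2 but rank([T|b]) = 3.
Since the ranks differ, the system is inconsistent.

no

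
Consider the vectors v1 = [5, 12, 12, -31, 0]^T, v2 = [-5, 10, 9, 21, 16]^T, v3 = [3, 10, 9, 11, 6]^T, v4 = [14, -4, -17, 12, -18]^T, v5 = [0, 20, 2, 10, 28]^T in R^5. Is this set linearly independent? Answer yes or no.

yes

Form the matrix with these vectors as rows and row reduce.
R2 ← R2 + R1: [0, 22, 21, -10, 16]
R3 ← R3 − (3/5)·R1: [0, 14/5, 9/5, 148/5, 6]
R4 ← R4 − (14/5)·R1: [0, -188/5, -253/5, 494/5, -18]
R3 ← R3 − (7/55)·R2: [0, 0, -48/55, 1698/55, 218/55]
R4 ← R4 + (94/55)·R2: [0, 0, -809/55, 4494/55, 514/55]
R5 ← R5 − (10/11)·R2: [0, 0, -188/11, 210/11, 148/11]
R4 ← R4 − (809/48)·R3: [0, 0, 0, -3509/8, -1379/24]
R5 ← R5 − (235/12)·R3: [0, 0, 0, -1171/2, -385/6]
R5 ← R5 − (4684/3509)·R4: [0, 0, 0, 0, 43974/3509]
5 nonzero rows, so the 5 vectors span a space of dimension 5.
Since 5 = 5, the vectors are linearly independent.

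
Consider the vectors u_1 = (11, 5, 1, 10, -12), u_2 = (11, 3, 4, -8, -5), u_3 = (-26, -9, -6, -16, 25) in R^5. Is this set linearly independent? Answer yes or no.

yes

Form the matrix with these vectors as rows and row reduce.
R2 ← R2 − R1: [0, -2, 3, -18, 7]
R3 ← R3 + (26/11)·R1: [0, 31/11, -40/11, 84/11, -37/11]
R3 ← R3 + (31/22)·R2: [0, 0, 13/22, -195/11, 13/2]
3 nonzero rows, so the 3 vectors span a space of dimension 3.
Since 3 = 3, the vectors are linearly independent.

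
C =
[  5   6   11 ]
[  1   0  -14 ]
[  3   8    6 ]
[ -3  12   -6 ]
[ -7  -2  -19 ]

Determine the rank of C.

Row reduce to echelon form.
R2 ← R2 − (1/5)·R1: [0, -6/5, -81/5]
R3 ← R3 − (3/5)·R1: [0, 22/5, -3/5]
R4 ← R4 + (3/5)·R1: [0, 78/5, 3/5]
R5 ← R5 + (7/5)·R1: [0, 32/5, -18/5]
R3 ← R3 + (11/3)·R2: [0, 0, -60]
R4 ← R4 + (13)·R2: [0, 0, -210]
R5 ← R5 + (16/3)·R2: [0, 0, -90]
R4 ← R4 − (7/2)·R3: [0, 0, 0]
R5 ← R5 − (3/2)·R3: [0, 0, 0]
Echelon form has 3 nonzero rows, so rank(C) = 3.

3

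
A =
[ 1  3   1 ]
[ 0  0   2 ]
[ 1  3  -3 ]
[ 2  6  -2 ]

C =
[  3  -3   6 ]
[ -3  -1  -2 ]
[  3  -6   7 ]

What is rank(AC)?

2

First compute AC:
[[ -3, -12,   7],
 [  6, -12,  14],
 [-15,  12, -21],
 [-18,   0, -14]]
Now row reduce the product.
R2 ← R2 + (2)·R1: [0, -36, 28]
R3 ← R3 − (5)·R1: [0, 72, -56]
R4 ← R4 − (6)·R1: [0, 72, -56]
R3 ← R3 + (2)·R2: [0, 0, 0]
R4 ← R4 + (2)·R2: [0, 0, 0]
2 nonzero rows, so rank(AC) = 2.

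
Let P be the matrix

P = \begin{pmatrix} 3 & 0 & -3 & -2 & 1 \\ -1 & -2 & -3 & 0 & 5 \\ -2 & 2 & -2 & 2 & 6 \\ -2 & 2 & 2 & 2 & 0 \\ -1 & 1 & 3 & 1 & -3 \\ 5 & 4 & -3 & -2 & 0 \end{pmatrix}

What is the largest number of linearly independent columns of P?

3

Row reduce to echelon form.
R2 ← R2 + (1/3)·R1: [0, -2, -4, -2/3, 16/3]
R3 ← R3 + (2/3)·R1: [0, 2, -4, 2/3, 20/3]
R4 ← R4 + (2/3)·R1: [0, 2, 0, 2/3, 2/3]
R5 ← R5 + (1/3)·R1: [0, 1, 2, 1/3, -8/3]
R6 ← R6 − (5/3)·R1: [0, 4, 2, 4/3, -5/3]
R3 ← R3 + R2: [0, 0, -8, 0, 12]
R4 ← R4 + R2: [0, 0, -4, 0, 6]
R5 ← R5 + (1/2)·R2: [0, 0, 0, 0, 0]
R6 ← R6 + (2)·R2: [0, 0, -6, 0, 9]
R4 ← R4 − (1/2)·R3: [0, 0, 0, 0, 0]
R6 ← R6 − (3/4)·R3: [0, 0, 0, 0, 0]
Echelon form has 3 nonzero rows, so rank(P) = 3.
The rank gives the maximum number of linearly independent columns: 3.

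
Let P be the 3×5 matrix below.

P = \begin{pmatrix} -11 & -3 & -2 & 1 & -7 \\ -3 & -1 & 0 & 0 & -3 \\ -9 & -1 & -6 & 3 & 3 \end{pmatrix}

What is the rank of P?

Row reduce to echelon form.
R2 ← R2 − (3/11)·R1: [0, -2/11, 6/11, -3/11, -12/11]
R3 ← R3 − (9/11)·R1: [0, 16/11, -48/11, 24/11, 96/11]
R3 ← R3 + (8)·R2: [0, 0, 0, 0, 0]
Echelon form has 2 nonzero rows, so rank(P) = 2.

2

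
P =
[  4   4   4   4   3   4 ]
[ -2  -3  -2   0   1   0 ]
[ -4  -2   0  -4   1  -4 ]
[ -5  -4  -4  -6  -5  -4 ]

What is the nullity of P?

2

Row reduce to echelon form.
R2 ← R2 + (1/2)·R1: [0, -1, 0, 2, 5/2, 2]
R3 ← R3 + R1: [0, 2, 4, 0, 4, 0]
R4 ← R4 + (5/4)·R1: [0, 1, 1, -1, -5/4, 1]
R3 ← R3 + (2)·R2: [0, 0, 4, 4, 9, 4]
R4 ← R4 + R2: [0, 0, 1, 1, 5/4, 3]
R4 ← R4 − (1/4)·R3: [0, 0, 0, 0, -1, 2]
4 nonzero rows, so rank(P) = 4.
P has 6 columns; by rank–nullity, nullity = 6 − 4 = 2.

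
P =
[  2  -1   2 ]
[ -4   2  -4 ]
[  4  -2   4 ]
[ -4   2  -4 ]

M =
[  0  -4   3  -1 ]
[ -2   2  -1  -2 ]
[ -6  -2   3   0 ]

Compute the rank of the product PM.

1

First compute PM:
[[-10, -14,  13,   0],
 [ 20,  28, -26,   0],
 [-20, -28,  26,   0],
 [ 20,  28, -26,   0]]
Now row reduce the product.
R2 ← R2 + (2)·R1: [0, 0, 0, 0]
R3 ← R3 − (2)·R1: [0, 0, 0, 0]
R4 ← R4 + (2)·R1: [0, 0, 0, 0]
1 nonzero row, so rank(PM) = 1.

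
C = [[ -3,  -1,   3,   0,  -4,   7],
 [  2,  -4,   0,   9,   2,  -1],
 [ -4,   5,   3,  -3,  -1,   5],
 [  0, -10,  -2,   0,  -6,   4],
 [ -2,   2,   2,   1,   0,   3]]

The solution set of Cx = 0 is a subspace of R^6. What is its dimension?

Row reduce to echelon form.
R2 ← R2 + (2/3)·R1: [0, -14/3, 2, 9, -2/3, 11/3]
R3 ← R3 − (4/3)·R1: [0, 19/3, -1, -3, 13/3, -13/3]
R5 ← R5 − (2/3)·R1: [0, 8/3, 0, 1, 8/3, -5/3]
R3 ← R3 + (19/14)·R2: [0, 0, 12/7, 129/14, 24/7, 9/14]
R4 ← R4 − (15/7)·R2: [0, 0, -44/7, -135/7, -32/7, -27/7]
R5 ← R5 + (4/7)·R2: [0, 0, 8/7, 43/7, 16/7, 3/7]
R4 ← R4 + (11/3)·R3: [0, 0, 0, 29/2, 8, -3/2]
R5 ← R5 − (2/3)·R3: [0, 0, 0, 0, 0, 0]
4 nonzero rows, so rank(C) = 4.
C has 6 columns; by rank–nullity, nullity = 6 − 4 = 2.

2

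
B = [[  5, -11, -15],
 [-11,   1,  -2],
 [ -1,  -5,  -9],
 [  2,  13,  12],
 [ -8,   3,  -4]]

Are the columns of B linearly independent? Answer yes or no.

Row reduce B to echelon form.
R2 ← R2 + (11/5)·R1: [0, -116/5, -35]
R3 ← R3 + (1/5)·R1: [0, -36/5, -12]
R4 ← R4 − (2/5)·R1: [0, 87/5, 18]
R5 ← R5 + (8/5)·R1: [0, -73/5, -28]
R3 ← R3 − (9/29)·R2: [0, 0, -33/29]
R4 ← R4 + (3/4)·R2: [0, 0, -33/4]
R5 ← R5 − (73/116)·R2: [0, 0, -693/116]
R4 ← R4 − (29/4)·R3: [0, 0, 0]
R5 ← R5 − (21/4)·R3: [0, 0, 0]
3 pivots among 3 columns.
Every column is a pivot column, so the columns are linearly independent.

yes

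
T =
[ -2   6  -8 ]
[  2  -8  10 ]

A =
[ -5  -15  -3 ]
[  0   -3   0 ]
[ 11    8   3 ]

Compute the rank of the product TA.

First compute TA:
[[-78, -52, -18],
 [100,  74,  24]]
Now row reduce the product.
R2 ← R2 + (50/39)·R1: [0, 22/3, 12/13]
2 nonzero rows, so rank(TA) = 2.

2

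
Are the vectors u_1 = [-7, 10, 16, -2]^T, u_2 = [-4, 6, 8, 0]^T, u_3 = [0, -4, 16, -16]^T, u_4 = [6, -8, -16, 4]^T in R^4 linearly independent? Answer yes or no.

Form the matrix with these vectors as rows and row reduce.
R2 ← R2 − (4/7)·R1: [0, 2/7, -8/7, 8/7]
R4 ← R4 + (6/7)·R1: [0, 4/7, -16/7, 16/7]
R3 ← R3 + (14)·R2: [0, 0, 0, 0]
R4 ← R4 − (2)·R2: [0, 0, 0, 0]
2 nonzero rows, so the 4 vectors span a space of dimension 2.
Since 2 < 4, the vectors are linearly dependent.

no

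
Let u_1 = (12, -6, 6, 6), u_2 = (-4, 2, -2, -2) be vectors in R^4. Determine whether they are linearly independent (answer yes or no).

Form the matrix with these vectors as rows and row reduce.
R2 ← R2 + (1/3)·R1: [0, 0, 0, 0]
1 nonzero row, so the 2 vectors span a space of dimension 1.
Since 1 < 2, the vectors are linearly dependent.

no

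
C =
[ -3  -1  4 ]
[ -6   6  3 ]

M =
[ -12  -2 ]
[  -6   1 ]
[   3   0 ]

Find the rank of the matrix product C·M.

2

First compute CM:
[[ 54,   5],
 [ 45,  18]]
Now row reduce the product.
R2 ← R2 − (5/6)·R1: [0, 83/6]
2 nonzero rows, so rank(CM) = 2.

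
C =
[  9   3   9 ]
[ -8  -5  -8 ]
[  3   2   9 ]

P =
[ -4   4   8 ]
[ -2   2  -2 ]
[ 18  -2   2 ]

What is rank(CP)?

First compute CP:
[[120,  24,  84],
 [-102, -26, -70],
 [146,  -2,  38]]
Now row reduce the product.
R2 ← R2 + (17/20)·R1: [0, -28/5, 7/5]
R3 ← R3 − (73/60)·R1: [0, -156/5, -321/5]
R3 ← R3 − (39/7)·R2: [0, 0, -72]
3 nonzero rows, so rank(CP) = 3.

3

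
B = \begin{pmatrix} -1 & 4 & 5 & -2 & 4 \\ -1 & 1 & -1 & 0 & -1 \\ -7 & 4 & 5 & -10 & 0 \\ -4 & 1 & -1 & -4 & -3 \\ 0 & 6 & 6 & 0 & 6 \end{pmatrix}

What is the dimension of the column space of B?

Row reduce to echelon form.
R2 ← R2 − R1: [0, -3, -6, 2, -5]
R3 ← R3 − (7)·R1: [0, -24, -30, 4, -28]
R4 ← R4 − (4)·R1: [0, -15, -21, 4, -19]
R3 ← R3 − (8)·R2: [0, 0, 18, -12, 12]
R4 ← R4 − (5)·R2: [0, 0, 9, -6, 6]
R5 ← R5 + (2)·R2: [0, 0, -6, 4, -4]
R4 ← R4 − (1/2)·R3: [0, 0, 0, 0, 0]
R5 ← R5 + (1/3)·R3: [0, 0, 0, 0, 0]
Echelon form has 3 nonzero rows, so rank(B) = 3.
The column space has dimension equal to the rank: 3.

3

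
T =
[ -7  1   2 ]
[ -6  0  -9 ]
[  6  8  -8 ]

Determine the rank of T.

Row reduce to echelon form.
R2 ← R2 − (6/7)·R1: [0, -6/7, -75/7]
R3 ← R3 + (6/7)·R1: [0, 62/7, -44/7]
R3 ← R3 + (31/3)·R2: [0, 0, -117]
Echelon form has 3 nonzero rows, so rank(T) = 3.

3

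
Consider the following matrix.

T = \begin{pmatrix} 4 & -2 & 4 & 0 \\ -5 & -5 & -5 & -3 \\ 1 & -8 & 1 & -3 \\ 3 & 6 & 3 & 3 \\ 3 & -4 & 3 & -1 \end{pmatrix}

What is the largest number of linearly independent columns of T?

2

Row reduce to echelon form.
R2 ← R2 + (5/4)·R1: [0, -15/2, 0, -3]
R3 ← R3 − (1/4)·R1: [0, -15/2, 0, -3]
R4 ← R4 − (3/4)·R1: [0, 15/2, 0, 3]
R5 ← R5 − (3/4)·R1: [0, -5/2, 0, -1]
R3 ← R3 − R2: [0, 0, 0, 0]
R4 ← R4 + R2: [0, 0, 0, 0]
R5 ← R5 − (1/3)·R2: [0, 0, 0, 0]
Echelon form has 2 nonzero rows, so rank(T) = 2.
The rank gives the maximum number of linearly independent columns: 2.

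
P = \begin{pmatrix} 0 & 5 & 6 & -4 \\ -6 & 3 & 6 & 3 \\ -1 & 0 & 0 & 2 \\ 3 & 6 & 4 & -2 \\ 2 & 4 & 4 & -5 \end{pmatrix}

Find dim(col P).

3

Row reduce to echelon form.
Swap R1 ↔ R2
R3 ← R3 − (1/6)·R1: [0, -1/2, -1, 3/2]
R4 ← R4 + (1/2)·R1: [0, 15/2, 7, -1/2]
R5 ← R5 + (1/3)·R1: [0, 5, 6, -4]
R3 ← R3 + (1/10)·R2: [0, 0, -2/5, 11/10]
R4 ← R4 − (3/2)·R2: [0, 0, -2, 11/2]
R5 ← R5 − R2: [0, 0, 0, 0]
R4 ← R4 − (5)·R3: [0, 0, 0, 0]
Echelon form has 3 nonzero rows, so rank(P) = 3.
The column space has dimension equal to the rank: 3.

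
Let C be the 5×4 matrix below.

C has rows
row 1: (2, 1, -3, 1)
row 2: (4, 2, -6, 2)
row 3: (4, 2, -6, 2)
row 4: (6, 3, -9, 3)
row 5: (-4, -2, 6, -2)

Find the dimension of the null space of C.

3

Row reduce to echelon form.
R2 ← R2 − (2)·R1: [0, 0, 0, 0]
R3 ← R3 − (2)·R1: [0, 0, 0, 0]
R4 ← R4 − (3)·R1: [0, 0, 0, 0]
R5 ← R5 + (2)·R1: [0, 0, 0, 0]
1 nonzero row, so rank(C) = 1.
C has 4 columns; by rank–nullity, nullity = 4 − 1 = 3.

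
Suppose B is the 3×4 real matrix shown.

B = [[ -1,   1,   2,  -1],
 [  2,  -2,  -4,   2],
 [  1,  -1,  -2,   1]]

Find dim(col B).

1

Row reduce to echelon form.
R2 ← R2 + (2)·R1: [0, 0, 0, 0]
R3 ← R3 + R1: [0, 0, 0, 0]
Echelon form has 1 nonzero row, so rank(B) = 1.
The column space has dimension equal to the rank: 1.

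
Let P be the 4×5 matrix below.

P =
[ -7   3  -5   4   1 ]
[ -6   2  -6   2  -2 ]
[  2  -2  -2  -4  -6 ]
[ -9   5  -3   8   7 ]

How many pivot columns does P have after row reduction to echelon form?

Row reduce to echelon form.
R2 ← R2 − (6/7)·R1: [0, -4/7, -12/7, -10/7, -20/7]
R3 ← R3 + (2/7)·R1: [0, -8/7, -24/7, -20/7, -40/7]
R4 ← R4 − (9/7)·R1: [0, 8/7, 24/7, 20/7, 40/7]
R3 ← R3 − (2)·R2: [0, 0, 0, 0, 0]
R4 ← R4 + (2)·R2: [0, 0, 0, 0, 0]
Echelon form has 2 nonzero rows, so rank(P) = 2.
Each nonzero row contributes one pivot column: 2 pivot columns.

2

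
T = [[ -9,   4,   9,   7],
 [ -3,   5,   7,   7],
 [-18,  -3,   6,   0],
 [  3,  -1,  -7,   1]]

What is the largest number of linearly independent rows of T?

Row reduce to echelon form.
R2 ← R2 − (1/3)·R1: [0, 11/3, 4, 14/3]
R3 ← R3 − (2)·R1: [0, -11, -12, -14]
R4 ← R4 + (1/3)·R1: [0, 1/3, -4, 10/3]
R3 ← R3 + (3)·R2: [0, 0, 0, 0]
R4 ← R4 − (1/11)·R2: [0, 0, -48/11, 32/11]
Swap R3 ↔ R4
Echelon form has 3 nonzero rows, so rank(T) = 3.
The rank gives the maximum number of linearly independent rows: 3.

3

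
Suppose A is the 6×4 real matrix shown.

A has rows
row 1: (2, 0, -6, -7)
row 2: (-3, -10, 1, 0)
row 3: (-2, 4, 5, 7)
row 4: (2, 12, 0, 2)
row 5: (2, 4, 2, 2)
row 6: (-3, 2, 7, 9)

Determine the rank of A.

Row reduce to echelon form.
R2 ← R2 + (3/2)·R1: [0, -10, -8, -21/2]
R3 ← R3 + R1: [0, 4, -1, 0]
R4 ← R4 − R1: [0, 12, 6, 9]
R5 ← R5 − R1: [0, 4, 8, 9]
R6 ← R6 + (3/2)·R1: [0, 2, -2, -3/2]
R3 ← R3 + (2/5)·R2: [0, 0, -21/5, -21/5]
R4 ← R4 + (6/5)·R2: [0, 0, -18/5, -18/5]
R5 ← R5 + (2/5)·R2: [0, 0, 24/5, 24/5]
R6 ← R6 + (1/5)·R2: [0, 0, -18/5, -18/5]
R4 ← R4 − (6/7)·R3: [0, 0, 0, 0]
R5 ← R5 + (8/7)·R3: [0, 0, 0, 0]
R6 ← R6 − (6/7)·R3: [0, 0, 0, 0]
Echelon form has 3 nonzero rows, so rank(A) = 3.

3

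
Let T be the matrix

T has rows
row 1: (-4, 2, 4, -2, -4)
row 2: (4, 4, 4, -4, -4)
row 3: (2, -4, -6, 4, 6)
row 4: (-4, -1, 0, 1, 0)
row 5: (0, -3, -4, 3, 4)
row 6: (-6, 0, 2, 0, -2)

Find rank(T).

Row reduce to echelon form.
R2 ← R2 + R1: [0, 6, 8, -6, -8]
R3 ← R3 + (1/2)·R1: [0, -3, -4, 3, 4]
R4 ← R4 − R1: [0, -3, -4, 3, 4]
R6 ← R6 − (3/2)·R1: [0, -3, -4, 3, 4]
R3 ← R3 + (1/2)·R2: [0, 0, 0, 0, 0]
R4 ← R4 + (1/2)·R2: [0, 0, 0, 0, 0]
R5 ← R5 + (1/2)·R2: [0, 0, 0, 0, 0]
R6 ← R6 + (1/2)·R2: [0, 0, 0, 0, 0]
Echelon form has 2 nonzero rows, so rank(T) = 2.

2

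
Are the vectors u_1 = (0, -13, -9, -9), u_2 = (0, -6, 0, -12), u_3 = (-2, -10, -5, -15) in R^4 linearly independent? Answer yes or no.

Form the matrix with these vectors as rows and row reduce.
Swap R1 ↔ R3
R3 ← R3 − (13/6)·R2: [0, 0, -9, 17]
3 nonzero rows, so the 3 vectors span a space of dimension 3.
Since 3 = 3, the vectors are linearly independent.

yes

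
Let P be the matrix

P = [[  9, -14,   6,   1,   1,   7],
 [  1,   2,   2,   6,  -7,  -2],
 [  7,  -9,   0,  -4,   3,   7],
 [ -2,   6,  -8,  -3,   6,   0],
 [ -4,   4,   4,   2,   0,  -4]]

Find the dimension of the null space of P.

1

Row reduce to echelon form.
R2 ← R2 − (1/9)·R1: [0, 32/9, 4/3, 53/9, -64/9, -25/9]
R3 ← R3 − (7/9)·R1: [0, 17/9, -14/3, -43/9, 20/9, 14/9]
R4 ← R4 + (2/9)·R1: [0, 26/9, -20/3, -25/9, 56/9, 14/9]
R5 ← R5 + (4/9)·R1: [0, -20/9, 20/3, 22/9, 4/9, -8/9]
R3 ← R3 − (17/32)·R2: [0, 0, -43/8, -253/32, 6, 97/32]
R4 ← R4 − (13/16)·R2: [0, 0, -31/4, -121/16, 12, 61/16]
R5 ← R5 + (5/8)·R2: [0, 0, 15/2, 49/8, -4, -21/8]
R4 ← R4 − (62/43)·R3: [0, 0, 0, 165/43, 144/43, -24/43]
R5 ← R5 + (60/43)·R3: [0, 0, 0, -211/43, 188/43, 69/43]
R5 ← R5 + (211/165)·R4: [0, 0, 0, 0, 476/55, 49/55]
5 nonzero rows, so rank(P) = 5.
P has 6 columns; by rank–nullity, nullity = 6 − 5 = 1.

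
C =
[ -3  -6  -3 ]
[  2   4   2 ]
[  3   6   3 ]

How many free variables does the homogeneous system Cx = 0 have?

2

Row reduce to echelon form.
R2 ← R2 + (2/3)·R1: [0, 0, 0]
R3 ← R3 + R1: [0, 0, 0]
1 nonzero row, so rank(C) = 1.
C has 3 columns; by rank–nullity, nullity = 3 − 1 = 2.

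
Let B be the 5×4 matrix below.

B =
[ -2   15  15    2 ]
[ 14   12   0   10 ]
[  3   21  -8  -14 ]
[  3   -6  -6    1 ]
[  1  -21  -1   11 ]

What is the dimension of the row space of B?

Row reduce to echelon form.
R2 ← R2 + (7)·R1: [0, 117, 105, 24]
R3 ← R3 + (3/2)·R1: [0, 87/2, 29/2, -11]
R4 ← R4 + (3/2)·R1: [0, 33/2, 33/2, 4]
R5 ← R5 + (1/2)·R1: [0, -27/2, 13/2, 12]
R3 ← R3 − (29/78)·R2: [0, 0, -319/13, -259/13]
R4 ← R4 − (11/78)·R2: [0, 0, 22/13, 8/13]
R5 ← R5 + (3/26)·R2: [0, 0, 242/13, 192/13]
R4 ← R4 + (2/29)·R3: [0, 0, 0, -22/29]
R5 ← R5 + (22/29)·R3: [0, 0, 0, -10/29]
R5 ← R5 − (5/11)·R4: [0, 0, 0, 0]
Echelon form has 4 nonzero rows, so rank(B) = 4.
The row space has dimension equal to the rank: 4.

4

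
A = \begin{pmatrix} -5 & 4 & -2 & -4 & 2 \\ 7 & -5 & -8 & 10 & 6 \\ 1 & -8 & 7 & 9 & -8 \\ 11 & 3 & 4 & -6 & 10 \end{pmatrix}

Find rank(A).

Row reduce to echelon form.
R2 ← R2 + (7/5)·R1: [0, 3/5, -54/5, 22/5, 44/5]
R3 ← R3 + (1/5)·R1: [0, -36/5, 33/5, 41/5, -38/5]
R4 ← R4 + (11/5)·R1: [0, 59/5, -2/5, -74/5, 72/5]
R3 ← R3 + (12)·R2: [0, 0, -123, 61, 98]
R4 ← R4 − (59/3)·R2: [0, 0, 212, -304/3, -476/3]
R4 ← R4 + (212/123)·R3: [0, 0, 0, 156/41, 420/41]
Echelon form has 4 nonzero rows, so rank(A) = 4.

4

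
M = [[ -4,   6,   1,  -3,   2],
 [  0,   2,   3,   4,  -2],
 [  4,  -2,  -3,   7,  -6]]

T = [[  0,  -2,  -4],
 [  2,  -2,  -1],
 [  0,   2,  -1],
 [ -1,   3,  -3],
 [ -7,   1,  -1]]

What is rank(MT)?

First compute MT:
[[  1,  -9,  16],
 [ 14,  12, -15],
 [ 31,   5, -26]]
Now row reduce the product.
R2 ← R2 − (14)·R1: [0, 138, -239]
R3 ← R3 − (31)·R1: [0, 284, -522]
R3 ← R3 − (142/69)·R2: [0, 0, -2080/69]
3 nonzero rows, so rank(MT) = 3.

3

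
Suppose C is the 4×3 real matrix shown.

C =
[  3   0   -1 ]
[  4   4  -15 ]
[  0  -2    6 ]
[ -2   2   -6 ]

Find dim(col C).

Row reduce to echelon form.
R2 ← R2 − (4/3)·R1: [0, 4, -41/3]
R4 ← R4 + (2/3)·R1: [0, 2, -20/3]
R3 ← R3 + (1/2)·R2: [0, 0, -5/6]
R4 ← R4 − (1/2)·R2: [0, 0, 1/6]
R4 ← R4 + (1/5)·R3: [0, 0, 0]
Echelon form has 3 nonzero rows, so rank(C) = 3.
The column space has dimension equal to the rank: 3.

3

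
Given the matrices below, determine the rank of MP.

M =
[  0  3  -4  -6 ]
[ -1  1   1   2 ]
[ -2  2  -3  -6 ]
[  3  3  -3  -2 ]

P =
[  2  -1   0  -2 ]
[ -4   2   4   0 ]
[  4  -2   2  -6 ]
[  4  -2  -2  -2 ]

2

First compute MP:
[[-52,  26,  16,  36],
 [  6,  -3,   2,  -8],
 [-48,  24,  14,  34],
 [-26,  13,  10,  16]]
Now row reduce the product.
R2 ← R2 + (3/26)·R1: [0, 0, 50/13, -50/13]
R3 ← R3 − (12/13)·R1: [0, 0, -10/13, 10/13]
R4 ← R4 − (1/2)·R1: [0, 0, 2, -2]
R3 ← R3 + (1/5)·R2: [0, 0, 0, 0]
R4 ← R4 − (13/25)·R2: [0, 0, 0, 0]
2 nonzero rows, so rank(MP) = 2.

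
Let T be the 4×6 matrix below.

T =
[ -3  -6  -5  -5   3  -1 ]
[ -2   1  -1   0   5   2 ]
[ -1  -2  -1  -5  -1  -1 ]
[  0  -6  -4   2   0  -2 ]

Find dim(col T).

Row reduce to echelon form.
R2 ← R2 − (2/3)·R1: [0, 5, 7/3, 10/3, 3, 8/3]
R3 ← R3 − (1/3)·R1: [0, 0, 2/3, -10/3, -2, -2/3]
R4 ← R4 + (6/5)·R2: [0, 0, -6/5, 6, 18/5, 6/5]
R4 ← R4 + (9/5)·R3: [0, 0, 0, 0, 0, 0]
Echelon form has 3 nonzero rows, so rank(T) = 3.
The column space has dimension equal to the rank: 3.

3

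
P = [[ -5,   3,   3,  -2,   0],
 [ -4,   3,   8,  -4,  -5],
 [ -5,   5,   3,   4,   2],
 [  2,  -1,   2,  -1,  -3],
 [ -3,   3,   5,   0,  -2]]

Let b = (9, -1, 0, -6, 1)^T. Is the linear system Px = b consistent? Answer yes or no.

Row reduce the augmented matrix [P | b].
R2 ← R2 − (4/5)·R1: [0, 3/5, 28/5, -12/5, -5, -41/5]
R3 ← R3 − R1: [0, 2, 0, 6, 2, -9]
R4 ← R4 + (2/5)·R1: [0, 1/5, 16/5, -9/5, -3, -12/5]
R5 ← R5 − (3/5)·R1: [0, 6/5, 16/5, 6/5, -2, -22/5]
R3 ← R3 − (10/3)·R2: [0, 0, -56/3, 14, 56/3, 55/3]
R4 ← R4 − (1/3)·R2: [0, 0, 4/3, -1, -4/3, 1/3]
R5 ← R5 − (2)·R2: [0, 0, -8, 6, 8, 12]
R4 ← R4 + (1/14)·R3: [0, 0, 0, 0, 0, 23/14]
R5 ← R5 − (3/7)·R3: [0, 0, 0, 0, 0, 29/7]
R5 ← R5 − (58/23)·R4: [0, 0, 0, 0, 0, 0]
The echelon form has 4 nonzero rows; the last pivot sits in the augmented column, so rank(P) = 3 but rank([P|b]) = 4.
Since the ranks differ, the system is inconsistent.

no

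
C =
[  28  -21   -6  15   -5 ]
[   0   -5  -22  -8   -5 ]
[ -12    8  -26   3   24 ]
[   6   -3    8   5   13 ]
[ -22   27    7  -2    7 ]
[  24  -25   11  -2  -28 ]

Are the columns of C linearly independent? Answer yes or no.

yes

Row reduce C to echelon form.
R3 ← R3 + (3/7)·R1: [0, -1, -200/7, 66/7, 153/7]
R4 ← R4 − (3/14)·R1: [0, 3/2, 65/7, 25/14, 197/14]
R5 ← R5 + (11/14)·R1: [0, 21/2, 16/7, 137/14, 43/14]
R6 ← R6 − (6/7)·R1: [0, -7, 113/7, -104/7, -166/7]
R3 ← R3 − (1/5)·R2: [0, 0, -846/35, 386/35, 160/7]
R4 ← R4 + (3/10)·R2: [0, 0, 94/35, -43/70, 88/7]
R5 ← R5 + (21/10)·R2: [0, 0, -1537/35, -491/70, -52/7]
R6 ← R6 − (7/5)·R2: [0, 0, 1643/35, -128/35, -117/7]
R4 ← R4 + (1/9)·R3: [0, 0, 0, 11/18, 136/9]
R5 ← R5 − (1537/846)·R3: [0, 0, 0, -22885/846, -20708/423]
R6 ← R6 + (1643/846)·R3: [0, 0, 0, 7513/423, 11707/423]
R5 ← R5 + (22885/517)·R4: [0, 0, 0, 0, 320508/517]
R6 ← R6 − (1366/47)·R4: [0, 0, 0, 0, -19341/47]
R6 ← R6 + (77/116)·R5: [0, 0, 0, 0, 0]
5 pivots among 5 columns.
Every column is a pivot column, so the columns are linearly independent.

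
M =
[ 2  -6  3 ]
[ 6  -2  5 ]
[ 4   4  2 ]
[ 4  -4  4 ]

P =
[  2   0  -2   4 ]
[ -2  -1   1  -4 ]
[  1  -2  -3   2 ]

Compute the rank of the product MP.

2

First compute MP:
[[ 19,   0, -19,  38],
 [ 21,  -8, -29,  42],
 [  2,  -8, -10,   4],
 [ 20,  -4, -24,  40]]
Now row reduce the product.
R2 ← R2 − (21/19)·R1: [0, -8, -8, 0]
R3 ← R3 − (2/19)·R1: [0, -8, -8, 0]
R4 ← R4 − (20/19)·R1: [0, -4, -4, 0]
R3 ← R3 − R2: [0, 0, 0, 0]
R4 ← R4 − (1/2)·R2: [0, 0, 0, 0]
2 nonzero rows, so rank(MP) = 2.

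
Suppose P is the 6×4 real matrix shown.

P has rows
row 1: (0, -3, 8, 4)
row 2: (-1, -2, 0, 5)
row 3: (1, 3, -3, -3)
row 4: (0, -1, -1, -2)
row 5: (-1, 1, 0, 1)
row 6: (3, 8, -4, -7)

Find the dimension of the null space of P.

Row reduce to echelon form.
Swap R1 ↔ R2
R3 ← R3 + R1: [0, 1, -3, 2]
R5 ← R5 − R1: [0, 3, 0, -4]
R6 ← R6 + (3)·R1: [0, 2, -4, 8]
R3 ← R3 + (1/3)·R2: [0, 0, -1/3, 10/3]
R4 ← R4 − (1/3)·R2: [0, 0, -11/3, -10/3]
R5 ← R5 + R2: [0, 0, 8, 0]
R6 ← R6 + (2/3)·R2: [0, 0, 4/3, 32/3]
R4 ← R4 − (11)·R3: [0, 0, 0, -40]
R5 ← R5 + (24)·R3: [0, 0, 0, 80]
R6 ← R6 + (4)·R3: [0, 0, 0, 24]
R5 ← R5 + (2)·R4: [0, 0, 0, 0]
R6 ← R6 + (3/5)·R4: [0, 0, 0, 0]
4 nonzero rows, so rank(P) = 4.
P has 4 columns; by rank–nullity, nullity = 4 − 4 = 0.

0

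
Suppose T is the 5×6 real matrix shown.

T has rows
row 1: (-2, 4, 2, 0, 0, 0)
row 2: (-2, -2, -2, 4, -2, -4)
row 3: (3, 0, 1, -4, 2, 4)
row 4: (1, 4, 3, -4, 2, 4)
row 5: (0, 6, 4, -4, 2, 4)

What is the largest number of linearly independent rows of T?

Row reduce to echelon form.
R2 ← R2 − R1: [0, -6, -4, 4, -2, -4]
R3 ← R3 + (3/2)·R1: [0, 6, 4, -4, 2, 4]
R4 ← R4 + (1/2)·R1: [0, 6, 4, -4, 2, 4]
R3 ← R3 + R2: [0, 0, 0, 0, 0, 0]
R4 ← R4 + R2: [0, 0, 0, 0, 0, 0]
R5 ← R5 + R2: [0, 0, 0, 0, 0, 0]
Echelon form has 2 nonzero rows, so rank(T) = 2.
The rank gives the maximum number of linearly independent rows: 2.

2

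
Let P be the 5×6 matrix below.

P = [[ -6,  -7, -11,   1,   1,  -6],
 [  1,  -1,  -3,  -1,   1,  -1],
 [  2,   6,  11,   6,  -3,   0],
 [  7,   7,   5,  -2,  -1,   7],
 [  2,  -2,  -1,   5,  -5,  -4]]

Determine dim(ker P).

Row reduce to echelon form.
R2 ← R2 + (1/6)·R1: [0, -13/6, -29/6, -5/6, 7/6, -2]
R3 ← R3 + (1/3)·R1: [0, 11/3, 22/3, 19/3, -8/3, -2]
R4 ← R4 + (7/6)·R1: [0, -7/6, -47/6, -5/6, 1/6, 0]
R5 ← R5 + (1/3)·R1: [0, -13/3, -14/3, 16/3, -14/3, -6]
R3 ← R3 + (22/13)·R2: [0, 0, -11/13, 64/13, -9/13, -70/13]
R4 ← R4 − (7/13)·R2: [0, 0, -68/13, -5/13, -6/13, 14/13]
R5 ← R5 − (2)·R2: [0, 0, 5, 7, -7, -2]
R4 ← R4 − (68/11)·R3: [0, 0, 0, -339/11, 42/11, 378/11]
R5 ← R5 + (65/11)·R3: [0, 0, 0, 397/11, -122/11, -372/11]
R5 ← R5 + (397/339)·R4: [0, 0, 0, 0, -748/113, 726/113]
5 nonzero rows, so rank(P) = 5.
P has 6 columns; by rank–nullity, nullity = 6 − 5 = 1.

1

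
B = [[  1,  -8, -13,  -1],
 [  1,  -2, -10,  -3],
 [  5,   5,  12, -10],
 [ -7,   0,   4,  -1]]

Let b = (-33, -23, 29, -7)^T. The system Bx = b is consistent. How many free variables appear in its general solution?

0

Row reduce the augmented matrix [B | b].
R2 ← R2 − R1: [0, 6, 3, -2, 10]
R3 ← R3 − (5)·R1: [0, 45, 77, -5, 194]
R4 ← R4 + (7)·R1: [0, -56, -87, -8, -238]
R3 ← R3 − (15/2)·R2: [0, 0, 109/2, 10, 119]
R4 ← R4 + (28/3)·R2: [0, 0, -59, -80/3, -434/3]
R4 ← R4 + (118/109)·R3: [0, 0, 0, -5180/327, -5180/327]
The echelon form has 4 nonzero rows, and every pivot lies in the first 4 columns, so rank(B) = rank([B|b]) = 4.
The system is consistent.
Free variables = (unknowns) − (rank) = 4 − 4 = 0.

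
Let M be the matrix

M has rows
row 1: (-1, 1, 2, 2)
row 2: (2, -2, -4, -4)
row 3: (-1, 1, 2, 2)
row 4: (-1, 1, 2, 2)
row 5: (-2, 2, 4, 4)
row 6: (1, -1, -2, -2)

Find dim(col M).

1

Row reduce to echelon form.
R2 ← R2 + (2)·R1: [0, 0, 0, 0]
R3 ← R3 − R1: [0, 0, 0, 0]
R4 ← R4 − R1: [0, 0, 0, 0]
R5 ← R5 − (2)·R1: [0, 0, 0, 0]
R6 ← R6 + R1: [0, 0, 0, 0]
Echelon form has 1 nonzero row, so rank(M) = 1.
The column space has dimension equal to the rank: 1.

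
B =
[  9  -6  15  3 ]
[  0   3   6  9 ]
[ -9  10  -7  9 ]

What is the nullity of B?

2

Row reduce to echelon form.
R3 ← R3 + R1: [0, 4, 8, 12]
R3 ← R3 − (4/3)·R2: [0, 0, 0, 0]
2 nonzero rows, so rank(B) = 2.
B has 4 columns; by rank–nullity, nullity = 4 − 2 = 2.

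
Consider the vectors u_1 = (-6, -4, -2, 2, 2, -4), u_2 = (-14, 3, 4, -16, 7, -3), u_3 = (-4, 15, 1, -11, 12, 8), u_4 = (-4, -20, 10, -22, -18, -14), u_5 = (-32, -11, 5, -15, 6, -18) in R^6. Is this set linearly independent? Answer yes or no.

Form the matrix with these vectors as rows and row reduce.
R2 ← R2 − (7/3)·R1: [0, 37/3, 26/3, -62/3, 7/3, 19/3]
R3 ← R3 − (2/3)·R1: [0, 53/3, 7/3, -37/3, 32/3, 32/3]
R4 ← R4 − (2/3)·R1: [0, -52/3, 34/3, -70/3, -58/3, -34/3]
R5 ← R5 − (16/3)·R1: [0, 31/3, 47/3, -77/3, -14/3, 10/3]
R3 ← R3 − (53/37)·R2: [0, 0, -373/37, 639/37, 271/37, 59/37]
R4 ← R4 + (52/37)·R2: [0, 0, 870/37, -1938/37, -594/37, -90/37]
R5 ← R5 − (31/37)·R2: [0, 0, 311/37, -309/37, -245/37, -73/37]
R4 ← R4 + (870/373)·R3: [0, 0, 0, -4512/373, 384/373, 480/373]
R5 ← R5 + (311/373)·R3: [0, 0, 0, 2256/373, -192/373, -240/373]
R5 ← R5 + (1/2)·R4: [0, 0, 0, 0, 0, 0]
4 nonzero rows, so the 5 vectors span a space of dimension 4.
Since 4 < 5, the vectors are linearly dependent.

no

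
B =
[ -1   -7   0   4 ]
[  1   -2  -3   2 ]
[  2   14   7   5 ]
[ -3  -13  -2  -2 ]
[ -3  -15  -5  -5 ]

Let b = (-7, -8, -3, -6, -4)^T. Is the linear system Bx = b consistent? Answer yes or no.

Row reduce the augmented matrix [B | b].
R2 ← R2 + R1: [0, -9, -3, 6, -15]
R3 ← R3 + (2)·R1: [0, 0, 7, 13, -17]
R4 ← R4 − (3)·R1: [0, 8, -2, -14, 15]
R5 ← R5 − (3)·R1: [0, 6, -5, -17, 17]
R4 ← R4 + (8/9)·R2: [0, 0, -14/3, -26/3, 5/3]
R5 ← R5 + (2/3)·R2: [0, 0, -7, -13, 7]
R4 ← R4 + (2/3)·R3: [0, 0, 0, 0, -29/3]
R5 ← R5 + R3: [0, 0, 0, 0, -10]
R5 ← R5 − (30/29)·R4: [0, 0, 0, 0, 0]
The echelon form has 4 nonzero rows; the last pivot sits in the augmented column, so rank(B) = 3 but rank([B|b]) = 4.
Since the ranks differ, the system is inconsistent.

no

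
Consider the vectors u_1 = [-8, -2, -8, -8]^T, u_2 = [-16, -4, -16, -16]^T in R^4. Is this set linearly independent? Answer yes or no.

Form the matrix with these vectors as rows and row reduce.
R2 ← R2 − (2)·R1: [0, 0, 0, 0]
1 nonzero row, so the 2 vectors span a space of dimension 1.
Since 1 < 2, the vectors are linearly dependent.

no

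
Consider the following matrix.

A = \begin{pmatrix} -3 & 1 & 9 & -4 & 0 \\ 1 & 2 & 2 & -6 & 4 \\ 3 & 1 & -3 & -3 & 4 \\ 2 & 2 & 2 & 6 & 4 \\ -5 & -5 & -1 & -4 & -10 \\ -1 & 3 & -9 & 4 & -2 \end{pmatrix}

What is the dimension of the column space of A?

Row reduce to echelon form.
R2 ← R2 + (1/3)·R1: [0, 7/3, 5, -22/3, 4]
R3 ← R3 + R1: [0, 2, 6, -7, 4]
R4 ← R4 + (2/3)·R1: [0, 8/3, 8, 10/3, 4]
R5 ← R5 − (5/3)·R1: [0, -20/3, -16, 8/3, -10]
R6 ← R6 − (1/3)·R1: [0, 8/3, -12, 16/3, -2]
R3 ← R3 − (6/7)·R2: [0, 0, 12/7, -5/7, 4/7]
R4 ← R4 − (8/7)·R2: [0, 0, 16/7, 82/7, -4/7]
R5 ← R5 + (20/7)·R2: [0, 0, -12/7, -128/7, 10/7]
R6 ← R6 − (8/7)·R2: [0, 0, -124/7, 96/7, -46/7]
R4 ← R4 − (4/3)·R3: [0, 0, 0, 38/3, -4/3]
R5 ← R5 + R3: [0, 0, 0, -19, 2]
R6 ← R6 + (31/3)·R3: [0, 0, 0, 19/3, -2/3]
R5 ← R5 + (3/2)·R4: [0, 0, 0, 0, 0]
R6 ← R6 − (1/2)·R4: [0, 0, 0, 0, 0]
Echelon form has 4 nonzero rows, so rank(A) = 4.
The column space has dimension equal to the rank: 4.

4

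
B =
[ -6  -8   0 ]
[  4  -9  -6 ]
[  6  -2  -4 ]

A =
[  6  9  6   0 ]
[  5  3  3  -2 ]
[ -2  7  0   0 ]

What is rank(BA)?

First compute BA:
[[-76, -78, -60,  16],
 [ -9, -33,  -3,  18],
 [ 34,  20,  30,   4]]
Now row reduce the product.
R2 ← R2 − (9/76)·R1: [0, -903/38, 78/19, 306/19]
R3 ← R3 + (17/38)·R1: [0, -283/19, 60/19, 212/19]
R3 ← R3 − (566/903)·R2: [0, 0, 176/301, 320/301]
3 nonzero rows, so rank(BA) = 3.

3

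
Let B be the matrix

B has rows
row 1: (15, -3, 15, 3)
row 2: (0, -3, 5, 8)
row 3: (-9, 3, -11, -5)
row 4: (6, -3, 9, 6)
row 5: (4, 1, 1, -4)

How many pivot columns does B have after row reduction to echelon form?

Row reduce to echelon form.
R3 ← R3 + (3/5)·R1: [0, 6/5, -2, -16/5]
R4 ← R4 − (2/5)·R1: [0, -9/5, 3, 24/5]
R5 ← R5 − (4/15)·R1: [0, 9/5, -3, -24/5]
R3 ← R3 + (2/5)·R2: [0, 0, 0, 0]
R4 ← R4 − (3/5)·R2: [0, 0, 0, 0]
R5 ← R5 + (3/5)·R2: [0, 0, 0, 0]
Echelon form has 2 nonzero rows, so rank(B) = 2.
Each nonzero row contributes one pivot column: 2 pivot columns.

2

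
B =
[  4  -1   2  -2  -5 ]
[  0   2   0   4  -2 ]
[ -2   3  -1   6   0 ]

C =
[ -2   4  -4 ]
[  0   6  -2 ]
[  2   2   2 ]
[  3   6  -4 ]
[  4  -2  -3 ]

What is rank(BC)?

2

First compute BC:
[[-30,  12,  13],
 [  4,  40, -14],
 [ 20,  44, -24]]
Now row reduce the product.
R2 ← R2 + (2/15)·R1: [0, 208/5, -184/15]
R3 ← R3 + (2/3)·R1: [0, 52, -46/3]
R3 ← R3 − (5/4)·R2: [0, 0, 0]
2 nonzero rows, so rank(BC) = 2.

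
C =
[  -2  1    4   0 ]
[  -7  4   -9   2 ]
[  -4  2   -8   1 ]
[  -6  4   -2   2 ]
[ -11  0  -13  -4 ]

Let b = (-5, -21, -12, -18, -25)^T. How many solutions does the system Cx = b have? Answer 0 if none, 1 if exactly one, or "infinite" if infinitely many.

Row reduce the augmented matrix [C | b].
R2 ← R2 − (7/2)·R1: [0, 1/2, -23, 2, -7/2]
R3 ← R3 − (2)·R1: [0, 0, -16, 1, -2]
R4 ← R4 − (3)·R1: [0, 1, -14, 2, -3]
R5 ← R5 − (11/2)·R1: [0, -11/2, -35, -4, 5/2]
R4 ← R4 − (2)·R2: [0, 0, 32, -2, 4]
R5 ← R5 + (11)·R2: [0, 0, -288, 18, -36]
R4 ← R4 + (2)·R3: [0, 0, 0, 0, 0]
R5 ← R5 − (18)·R3: [0, 0, 0, 0, 0]
The echelon form has 3 nonzero rows, and every pivot lies in the first 4 columns, so rank(C) = rank([C|b]) = 3.
The system is consistent.
rank = 3 < 4 unknowns, so there are infinitely many solutions.

infinite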